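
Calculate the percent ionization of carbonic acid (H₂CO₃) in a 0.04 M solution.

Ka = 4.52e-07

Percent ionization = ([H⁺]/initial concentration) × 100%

Using Ka equilibrium: x² + Ka×x - Ka×C = 0. Solving: [H⁺] = 1.3424e-04. Percent = (1.3424e-04/0.04) × 100

Percent ionization = 0.336%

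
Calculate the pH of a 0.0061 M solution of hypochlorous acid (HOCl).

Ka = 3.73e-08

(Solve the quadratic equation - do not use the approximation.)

x² + Ka×x - Ka×C = 0. Using quadratic formula: [H⁺] = 1.5065e-05

pH = 4.82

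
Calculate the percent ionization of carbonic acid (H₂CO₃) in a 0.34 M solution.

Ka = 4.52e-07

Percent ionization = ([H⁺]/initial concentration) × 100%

Using Ka equilibrium: x² + Ka×x - Ka×C = 0. Solving: [H⁺] = 3.9179e-04. Percent = (3.9179e-04/0.34) × 100

Percent ionization = 0.115%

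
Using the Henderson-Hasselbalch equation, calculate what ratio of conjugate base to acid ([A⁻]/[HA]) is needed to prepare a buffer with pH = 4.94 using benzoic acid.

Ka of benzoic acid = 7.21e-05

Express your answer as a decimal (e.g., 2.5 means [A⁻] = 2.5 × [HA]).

pKa = -log(7.21e-05) = 4.1421. pH = pKa + log([A⁻]/[HA]), so log([A⁻]/[HA]) = pH − pKa = 4.94 − 4.1421 = 0.7979. [A⁻]/[HA] = 10^(0.7979) = 6.28

[A⁻]/[HA] = 6.28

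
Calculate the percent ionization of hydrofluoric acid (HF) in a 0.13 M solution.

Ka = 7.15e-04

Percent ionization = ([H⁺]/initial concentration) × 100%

Using Ka equilibrium: x² + Ka×x - Ka×C = 0. Solving: [H⁺] = 9.2902e-03. Percent = (9.2902e-03/0.13) × 100

Percent ionization = 7.15%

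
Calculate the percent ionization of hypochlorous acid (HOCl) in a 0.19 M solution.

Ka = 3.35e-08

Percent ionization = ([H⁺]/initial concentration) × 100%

Using Ka equilibrium: x² + Ka×x - Ka×C = 0. Solving: [H⁺] = 7.9764e-05. Percent = (7.9764e-05/0.19) × 100

Percent ionization = 0.042%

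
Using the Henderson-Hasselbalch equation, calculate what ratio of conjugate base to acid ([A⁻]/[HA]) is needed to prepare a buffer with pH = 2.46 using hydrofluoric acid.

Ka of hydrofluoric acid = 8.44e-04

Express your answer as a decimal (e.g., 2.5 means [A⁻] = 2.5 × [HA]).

pKa = -log(8.44e-04) = 3.0737. pH = pKa + log([A⁻]/[HA]), so log([A⁻]/[HA]) = pH − pKa = 2.46 − 3.0737 = -0.6137. [A⁻]/[HA] = 10^(-0.6137) = 0.243

[A⁻]/[HA] = 0.243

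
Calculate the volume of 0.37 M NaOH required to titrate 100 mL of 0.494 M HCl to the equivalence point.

At equivalence: moles acid = moles base. moles HCl = 0.494 × 100/1000 = 0.0494 mol. V_base = moles / 0.37 × 1000 = 133.5 mL.

V_{base} = 133.5 mL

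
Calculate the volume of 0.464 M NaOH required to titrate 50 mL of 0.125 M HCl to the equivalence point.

At equivalence: moles acid = moles base. moles HCl = 0.125 × 50/1000 = 0.00625 mol. V_base = moles / 0.464 × 1000 = 13.5 mL.

V_{base} = 13.5 mL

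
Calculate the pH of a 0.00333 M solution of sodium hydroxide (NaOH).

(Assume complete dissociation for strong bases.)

[OH⁻] = 0.00333 M for strong base. pOH = -log[OH⁻] = 2.48, pH = 14 - pOH

pH = 11.52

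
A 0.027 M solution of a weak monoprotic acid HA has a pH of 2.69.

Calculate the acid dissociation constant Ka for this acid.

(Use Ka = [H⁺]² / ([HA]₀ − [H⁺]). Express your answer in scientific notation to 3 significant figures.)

[H⁺] = 10^(−pH) = 10^(−2.69) = 2.042e-03 M. For HA ⇌ H⁺ + A⁻, Ka = [H⁺][A⁻]/[HA] = [H⁺]² / ([HA]₀ − [H⁺]) = (2.042e-03)² / (0.027 − 2.042e-03) = 1.67e-04.

K_a = 1.67e-04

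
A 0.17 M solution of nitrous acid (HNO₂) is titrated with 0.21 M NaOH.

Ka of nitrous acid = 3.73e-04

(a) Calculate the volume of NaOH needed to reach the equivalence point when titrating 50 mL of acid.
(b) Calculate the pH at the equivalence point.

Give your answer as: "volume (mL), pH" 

moles acid = 0.17 × 50/1000 = 0.0085 mol; V_base = moles/0.21 × 1000 = 40.5 mL. At equivalence only the conjugate base is present: [A⁻] = 0.0085/0.090 = 9.3947e-02 M. Kb = Kw/Ka = 2.68e-11; [OH⁻] = √(Kb × [A⁻]) = 1.5870e-06; pOH = 5.80; pH = 14 - pOH = 8.20.

V = 40.5 mL, pH = 8.20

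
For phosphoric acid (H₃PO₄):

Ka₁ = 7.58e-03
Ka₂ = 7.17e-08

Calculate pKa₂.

pKa₂ = -log(Ka₂) = -log(7.17e-08) = 7.14.

pK_{a2} = 7.14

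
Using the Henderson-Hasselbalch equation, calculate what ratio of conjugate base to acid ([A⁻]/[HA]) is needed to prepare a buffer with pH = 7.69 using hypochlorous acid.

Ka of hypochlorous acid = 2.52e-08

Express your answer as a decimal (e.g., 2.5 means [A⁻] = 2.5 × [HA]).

pKa = -log(2.52e-08) = 7.5986. pH = pKa + log([A⁻]/[HA]), so log([A⁻]/[HA]) = pH − pKa = 7.69 − 7.5986 = 0.0914. [A⁻]/[HA] = 10^(0.0914) = 1.23

[A⁻]/[HA] = 1.23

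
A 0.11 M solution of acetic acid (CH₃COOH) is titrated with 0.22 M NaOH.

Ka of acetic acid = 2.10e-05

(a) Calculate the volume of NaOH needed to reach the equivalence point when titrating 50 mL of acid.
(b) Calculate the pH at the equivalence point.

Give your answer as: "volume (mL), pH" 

moles acid = 0.11 × 50/1000 = 0.0055 mol; V_base = moles/0.22 × 1000 = 25.0 mL. At equivalence only the conjugate base is present: [A⁻] = 0.0055/0.075 = 7.3333e-02 M. Kb = Kw/Ka = 4.76e-10; [OH⁻] = √(Kb × [A⁻]) = 5.9094e-06; pOH = 5.23; pH = 14 - pOH = 8.77.

V = 25.0 mL, pH = 8.77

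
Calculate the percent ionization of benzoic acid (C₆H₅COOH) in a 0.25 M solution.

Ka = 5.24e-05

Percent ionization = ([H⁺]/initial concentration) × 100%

Using Ka equilibrium: x² + Ka×x - Ka×C = 0. Solving: [H⁺] = 3.5933e-03. Percent = (3.5933e-03/0.25) × 100

Percent ionization = 1.44%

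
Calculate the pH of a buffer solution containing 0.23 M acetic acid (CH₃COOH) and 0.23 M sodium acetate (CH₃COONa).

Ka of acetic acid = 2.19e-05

pKa = -log(2.19e-05) = 4.66. pH = pKa + log([A⁻]/[HA]) = 4.66 + log(0.23/0.23)

pH = 4.66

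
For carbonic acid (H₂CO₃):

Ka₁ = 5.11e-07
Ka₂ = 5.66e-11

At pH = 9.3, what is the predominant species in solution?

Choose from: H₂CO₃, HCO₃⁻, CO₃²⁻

pKa₁ = 6.29, pKa₂ = 10.25. For a polyprotic acid the predominant species crosses at each pKa: below pKa_n the protonated form dominates, above it the deprotonated form does. At pH = 9.3, the predominant species is HCO₃⁻.

HCO₃⁻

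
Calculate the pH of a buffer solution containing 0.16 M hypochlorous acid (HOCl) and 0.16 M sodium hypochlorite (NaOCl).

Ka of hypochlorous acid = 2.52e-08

pKa = -log(2.52e-08) = 7.60. pH = pKa + log([A⁻]/[HA]) = 7.60 + log(0.16/0.16)

pH = 7.60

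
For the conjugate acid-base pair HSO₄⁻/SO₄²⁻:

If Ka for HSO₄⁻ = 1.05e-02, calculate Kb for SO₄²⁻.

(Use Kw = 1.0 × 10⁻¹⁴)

For a conjugate pair Ka × Kb = Kw, so Kb = Kw/Ka = 1.0 × 10⁻¹⁴ / 1.05e-02 = 9.52e-13.

K_b = 9.52e-13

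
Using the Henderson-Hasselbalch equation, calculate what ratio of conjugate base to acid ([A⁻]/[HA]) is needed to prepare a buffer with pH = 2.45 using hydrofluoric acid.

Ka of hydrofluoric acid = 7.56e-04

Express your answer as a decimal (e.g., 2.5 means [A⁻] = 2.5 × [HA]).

pKa = -log(7.56e-04) = 3.1215. pH = pKa + log([A⁻]/[HA]), so log([A⁻]/[HA]) = pH − pKa = 2.45 − 3.1215 = -0.6715. [A⁻]/[HA] = 10^(-0.6715) = 0.213

[A⁻]/[HA] = 0.213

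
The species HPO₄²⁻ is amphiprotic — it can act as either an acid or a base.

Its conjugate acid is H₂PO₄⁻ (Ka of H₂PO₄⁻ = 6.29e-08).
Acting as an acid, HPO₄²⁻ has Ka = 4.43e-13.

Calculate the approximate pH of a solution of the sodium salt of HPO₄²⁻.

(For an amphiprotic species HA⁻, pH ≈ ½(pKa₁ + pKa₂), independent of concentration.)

pKa₁ = -log(6.29e-08) = 7.20; pKa₂ = -log(4.43e-13) = 12.35. For an amphiprotic species, pH ≈ ½(pKa₁ + pKa₂) = ½(7.20 + 12.35) = 9.78.

pH = 9.78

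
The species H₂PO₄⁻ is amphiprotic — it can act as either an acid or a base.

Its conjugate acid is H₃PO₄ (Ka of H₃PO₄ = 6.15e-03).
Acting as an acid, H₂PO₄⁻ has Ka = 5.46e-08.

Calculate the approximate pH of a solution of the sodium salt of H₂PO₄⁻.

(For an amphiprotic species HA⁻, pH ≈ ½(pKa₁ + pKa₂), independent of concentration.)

pKa₁ = -log(6.15e-03) = 2.21; pKa₂ = -log(5.46e-08) = 7.26. For an amphiprotic species, pH ≈ ½(pKa₁ + pKa₂) = ½(2.21 + 7.26) = 4.74.

pH = 4.74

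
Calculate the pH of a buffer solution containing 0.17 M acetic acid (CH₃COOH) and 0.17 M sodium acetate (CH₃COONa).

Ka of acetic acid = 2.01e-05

pKa = -log(2.01e-05) = 4.70. pH = pKa + log([A⁻]/[HA]) = 4.70 + log(0.17/0.17)

pH = 4.70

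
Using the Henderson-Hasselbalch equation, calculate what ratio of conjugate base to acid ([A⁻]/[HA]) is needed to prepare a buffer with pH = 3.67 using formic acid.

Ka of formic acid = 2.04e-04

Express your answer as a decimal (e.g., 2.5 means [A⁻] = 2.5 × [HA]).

pKa = -log(2.04e-04) = 3.6904. pH = pKa + log([A⁻]/[HA]), so log([A⁻]/[HA]) = pH − pKa = 3.67 − 3.6904 = -0.0204. [A⁻]/[HA] = 10^(-0.0204) = 0.954

[A⁻]/[HA] = 0.954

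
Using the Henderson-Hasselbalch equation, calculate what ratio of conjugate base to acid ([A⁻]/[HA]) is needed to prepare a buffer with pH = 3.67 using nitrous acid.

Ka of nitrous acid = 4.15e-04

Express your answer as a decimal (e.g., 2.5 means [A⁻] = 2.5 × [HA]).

pKa = -log(4.15e-04) = 3.3820. pH = pKa + log([A⁻]/[HA]), so log([A⁻]/[HA]) = pH − pKa = 3.67 − 3.3820 = 0.2880. [A⁻]/[HA] = 10^(0.2880) = 1.94

[A⁻]/[HA] = 1.94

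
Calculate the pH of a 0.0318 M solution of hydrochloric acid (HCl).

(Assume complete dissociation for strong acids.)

[H⁺] = 0.0318 M for strong acid. pH = -log[H⁺] = -log(0.0318)

pH = 1.50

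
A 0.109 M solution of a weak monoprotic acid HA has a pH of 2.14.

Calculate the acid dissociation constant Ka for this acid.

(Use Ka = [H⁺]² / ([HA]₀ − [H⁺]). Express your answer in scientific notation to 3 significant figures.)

[H⁺] = 10^(−pH) = 10^(−2.14) = 7.244e-03 M. For HA ⇌ H⁺ + A⁻, Ka = [H⁺][A⁻]/[HA] = [H⁺]² / ([HA]₀ − [H⁺]) = (7.244e-03)² / (0.109 − 7.244e-03) = 5.16e-04.

K_a = 5.16e-04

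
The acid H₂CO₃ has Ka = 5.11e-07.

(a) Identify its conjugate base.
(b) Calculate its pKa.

(a) The conjugate base is formed by removing one H⁺ from H₂CO₃, giving HCO₃⁻. (b) pKa = -log(Ka) = -log(5.11e-07) = 6.29.

Conjugate base: HCO₃⁻; pK_a = 6.29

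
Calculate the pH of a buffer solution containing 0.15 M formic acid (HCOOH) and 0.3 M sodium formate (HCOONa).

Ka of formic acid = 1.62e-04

pKa = -log(1.62e-04) = 3.79. pH = pKa + log([A⁻]/[HA]) = 3.79 + log(0.3/0.15)

pH = 4.09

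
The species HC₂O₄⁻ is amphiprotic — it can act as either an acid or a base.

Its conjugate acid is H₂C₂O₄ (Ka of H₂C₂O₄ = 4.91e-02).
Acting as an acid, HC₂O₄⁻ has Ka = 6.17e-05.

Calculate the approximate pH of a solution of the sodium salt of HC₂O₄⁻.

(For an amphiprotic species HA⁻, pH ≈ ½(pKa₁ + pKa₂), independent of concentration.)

pKa₁ = -log(4.91e-02) = 1.31; pKa₂ = -log(6.17e-05) = 4.21. For an amphiprotic species, pH ≈ ½(pKa₁ + pKa₂) = ½(1.31 + 4.21) = 2.76.

pH = 2.76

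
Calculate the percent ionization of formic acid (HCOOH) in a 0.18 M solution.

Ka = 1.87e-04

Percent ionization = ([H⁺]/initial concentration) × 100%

Using Ka equilibrium: x² + Ka×x - Ka×C = 0. Solving: [H⁺] = 5.7090e-03. Percent = (5.7090e-03/0.18) × 100

Percent ionization = 3.17%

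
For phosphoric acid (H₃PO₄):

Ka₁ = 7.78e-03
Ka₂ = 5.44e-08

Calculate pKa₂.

pKa₂ = -log(Ka₂) = -log(5.44e-08) = 7.26.

pK_{a2} = 7.26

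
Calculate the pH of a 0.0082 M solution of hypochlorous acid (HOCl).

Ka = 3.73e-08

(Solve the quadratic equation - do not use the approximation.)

x² + Ka×x - Ka×C = 0. Using quadratic formula: [H⁺] = 1.7470e-05

pH = 4.76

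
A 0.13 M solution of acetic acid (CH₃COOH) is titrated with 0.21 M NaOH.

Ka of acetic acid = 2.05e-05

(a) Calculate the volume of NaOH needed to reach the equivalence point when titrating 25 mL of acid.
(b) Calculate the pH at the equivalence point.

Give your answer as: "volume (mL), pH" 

moles acid = 0.13 × 25/1000 = 0.00325 mol; V_base = moles/0.21 × 1000 = 15.5 mL. At equivalence only the conjugate base is present: [A⁻] = 0.00325/0.040 = 8.0294e-02 M. Kb = Kw/Ka = 4.88e-10; [OH⁻] = √(Kb × [A⁻]) = 6.2584e-06; pOH = 5.20; pH = 14 - pOH = 8.80.

V = 15.5 mL, pH = 8.80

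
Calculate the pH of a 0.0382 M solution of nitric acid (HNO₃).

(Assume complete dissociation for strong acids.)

[H⁺] = 0.0382 M for strong acid. pH = -log[H⁺] = -log(0.0382)

pH = 1.42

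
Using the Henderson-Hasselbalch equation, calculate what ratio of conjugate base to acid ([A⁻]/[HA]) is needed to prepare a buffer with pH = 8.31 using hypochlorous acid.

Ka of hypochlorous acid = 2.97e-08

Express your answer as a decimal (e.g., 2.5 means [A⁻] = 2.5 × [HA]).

pKa = -log(2.97e-08) = 7.5272. pH = pKa + log([A⁻]/[HA]), so log([A⁻]/[HA]) = pH − pKa = 8.31 − 7.5272 = 0.7828. [A⁻]/[HA] = 10^(0.7828) = 6.06

[A⁻]/[HA] = 6.06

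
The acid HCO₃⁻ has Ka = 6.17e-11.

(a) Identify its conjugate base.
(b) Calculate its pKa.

(a) The conjugate base is formed by removing one H⁺ from HCO₃⁻, giving CO₃²⁻. (b) pKa = -log(Ka) = -log(6.17e-11) = 10.21.

Conjugate base: CO₃²⁻; pK_a = 10.21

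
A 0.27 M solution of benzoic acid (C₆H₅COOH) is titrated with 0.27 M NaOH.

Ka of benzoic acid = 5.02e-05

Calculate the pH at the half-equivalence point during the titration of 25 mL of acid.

At half-equivalence [HA] = [A⁻], so Henderson-Hasselbalch gives pH = pKa = -log(5.02e-05) = 4.30.

pH = pKa = 4.30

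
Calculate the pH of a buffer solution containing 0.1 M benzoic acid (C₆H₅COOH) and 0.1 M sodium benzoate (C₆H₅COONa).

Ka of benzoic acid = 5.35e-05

pKa = -log(5.35e-05) = 4.27. pH = pKa + log([A⁻]/[HA]) = 4.27 + log(0.1/0.1)

pH = 4.27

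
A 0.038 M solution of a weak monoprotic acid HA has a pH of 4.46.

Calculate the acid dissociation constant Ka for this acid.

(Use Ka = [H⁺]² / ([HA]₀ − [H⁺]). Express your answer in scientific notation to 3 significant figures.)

[H⁺] = 10^(−pH) = 10^(−4.46) = 3.467e-05 M. For HA ⇌ H⁺ + A⁻, Ka = [H⁺][A⁻]/[HA] = [H⁺]² / ([HA]₀ − [H⁺]) = (3.467e-05)² / (0.038 − 3.467e-05) = 3.17e-08.

K_a = 3.17e-08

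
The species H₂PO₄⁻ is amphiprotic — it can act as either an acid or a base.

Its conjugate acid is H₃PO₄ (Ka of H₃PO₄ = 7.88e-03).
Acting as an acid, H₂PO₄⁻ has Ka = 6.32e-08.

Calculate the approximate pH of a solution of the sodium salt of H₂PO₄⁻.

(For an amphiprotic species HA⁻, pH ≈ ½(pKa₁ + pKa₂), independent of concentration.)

pKa₁ = -log(7.88e-03) = 2.10; pKa₂ = -log(6.32e-08) = 7.20. For an amphiprotic species, pH ≈ ½(pKa₁ + pKa₂) = ½(2.10 + 7.20) = 4.65.

pH = 4.65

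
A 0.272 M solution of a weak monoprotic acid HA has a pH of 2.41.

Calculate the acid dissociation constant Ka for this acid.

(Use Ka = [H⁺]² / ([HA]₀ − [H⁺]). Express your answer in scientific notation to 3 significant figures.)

[H⁺] = 10^(−pH) = 10^(−2.41) = 3.890e-03 M. For HA ⇌ H⁺ + A⁻, Ka = [H⁺][A⁻]/[HA] = [H⁺]² / ([HA]₀ − [H⁺]) = (3.890e-03)² / (0.272 − 3.890e-03) = 5.65e-05.

K_a = 5.65e-05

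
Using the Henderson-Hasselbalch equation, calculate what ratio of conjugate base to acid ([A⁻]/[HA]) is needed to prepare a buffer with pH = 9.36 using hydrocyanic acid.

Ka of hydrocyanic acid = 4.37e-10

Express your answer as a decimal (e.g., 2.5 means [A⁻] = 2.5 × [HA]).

pKa = -log(4.37e-10) = 9.3595. pH = pKa + log([A⁻]/[HA]), so log([A⁻]/[HA]) = pH − pKa = 9.36 − 9.3595 = 0.0005. [A⁻]/[HA] = 10^(0.0005) = 1.00

[A⁻]/[HA] = 1.00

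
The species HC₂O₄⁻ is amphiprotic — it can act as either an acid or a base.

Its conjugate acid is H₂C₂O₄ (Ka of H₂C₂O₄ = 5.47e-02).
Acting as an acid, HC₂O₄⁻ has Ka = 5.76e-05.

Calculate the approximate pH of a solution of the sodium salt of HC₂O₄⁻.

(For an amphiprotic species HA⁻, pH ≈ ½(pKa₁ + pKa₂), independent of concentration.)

pKa₁ = -log(5.47e-02) = 1.26; pKa₂ = -log(5.76e-05) = 4.24. For an amphiprotic species, pH ≈ ½(pKa₁ + pKa₂) = ½(1.26 + 4.24) = 2.75.

pH = 2.75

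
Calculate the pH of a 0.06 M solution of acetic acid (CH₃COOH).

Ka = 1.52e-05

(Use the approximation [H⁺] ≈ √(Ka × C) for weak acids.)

[H⁺] = √(Ka × C) = √(1.52e-05 × 0.06) = 9.5499e-04. pH = -log(9.5499e-04)

pH = 3.02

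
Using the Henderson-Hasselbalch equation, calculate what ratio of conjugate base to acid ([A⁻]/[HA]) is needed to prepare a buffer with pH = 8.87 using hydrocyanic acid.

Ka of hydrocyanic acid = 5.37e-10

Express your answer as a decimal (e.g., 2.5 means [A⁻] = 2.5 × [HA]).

pKa = -log(5.37e-10) = 9.2700. pH = pKa + log([A⁻]/[HA]), so log([A⁻]/[HA]) = pH − pKa = 8.87 − 9.2700 = -0.4000. [A⁻]/[HA] = 10^(-0.4000) = 0.398

[A⁻]/[HA] = 0.398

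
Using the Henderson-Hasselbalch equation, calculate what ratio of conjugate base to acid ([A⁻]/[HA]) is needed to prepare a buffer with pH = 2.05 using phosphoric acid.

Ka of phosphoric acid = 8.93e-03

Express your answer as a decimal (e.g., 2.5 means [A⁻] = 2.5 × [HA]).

pKa = -log(8.93e-03) = 2.0491. pH = pKa + log([A⁻]/[HA]), so log([A⁻]/[HA]) = pH − pKa = 2.05 − 2.0491 = 0.0009. [A⁻]/[HA] = 10^(0.0009) = 1.00

[A⁻]/[HA] = 1.00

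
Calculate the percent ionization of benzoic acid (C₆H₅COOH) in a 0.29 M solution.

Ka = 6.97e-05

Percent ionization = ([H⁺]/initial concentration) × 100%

Using Ka equilibrium: x² + Ka×x - Ka×C = 0. Solving: [H⁺] = 4.4612e-03. Percent = (4.4612e-03/0.29) × 100

Percent ionization = 1.54%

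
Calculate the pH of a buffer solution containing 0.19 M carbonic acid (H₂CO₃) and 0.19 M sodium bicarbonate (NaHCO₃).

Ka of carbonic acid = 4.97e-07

pKa = -log(4.97e-07) = 6.30. pH = pKa + log([A⁻]/[HA]) = 6.30 + log(0.19/0.19)

pH = 6.30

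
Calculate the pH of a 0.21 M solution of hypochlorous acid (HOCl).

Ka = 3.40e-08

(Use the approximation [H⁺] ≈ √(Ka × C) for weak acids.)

[H⁺] = √(Ka × C) = √(3.40e-08 × 0.21) = 8.4499e-05. pH = -log(8.4499e-05)

pH = 4.07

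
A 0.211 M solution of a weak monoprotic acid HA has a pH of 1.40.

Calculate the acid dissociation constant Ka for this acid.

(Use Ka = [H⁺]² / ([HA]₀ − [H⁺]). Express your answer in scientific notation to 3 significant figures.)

[H⁺] = 10^(−pH) = 10^(−1.40) = 3.981e-02 M. For HA ⇌ H⁺ + A⁻, Ka = [H⁺][A⁻]/[HA] = [H⁺]² / ([HA]₀ − [H⁺]) = (3.981e-02)² / (0.211 − 3.981e-02) = 9.26e-03.

K_a = 9.26e-03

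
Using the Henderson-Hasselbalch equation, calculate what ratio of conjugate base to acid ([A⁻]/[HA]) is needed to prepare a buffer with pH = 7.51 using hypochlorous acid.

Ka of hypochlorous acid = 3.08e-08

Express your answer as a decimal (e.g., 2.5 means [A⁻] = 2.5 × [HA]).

pKa = -log(3.08e-08) = 7.5114. pH = pKa + log([A⁻]/[HA]), so log([A⁻]/[HA]) = pH − pKa = 7.51 − 7.5114 = -0.0014. [A⁻]/[HA] = 10^(-0.0014) = 0.997

[A⁻]/[HA] = 0.997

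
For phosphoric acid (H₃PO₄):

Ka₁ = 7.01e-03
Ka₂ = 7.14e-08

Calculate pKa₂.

pKa₂ = -log(Ka₂) = -log(7.14e-08) = 7.15.

pK_{a2} = 7.15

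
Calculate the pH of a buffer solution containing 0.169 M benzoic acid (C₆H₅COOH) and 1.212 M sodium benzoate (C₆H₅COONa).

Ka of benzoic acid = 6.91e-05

pKa = -log(6.91e-05) = 4.16. pH = pKa + log([A⁻]/[HA]) = 4.16 + log(1.212/0.169)

pH = 5.02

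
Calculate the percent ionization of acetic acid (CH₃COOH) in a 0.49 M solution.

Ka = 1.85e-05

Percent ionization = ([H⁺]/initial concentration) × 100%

Using Ka equilibrium: x² + Ka×x - Ka×C = 0. Solving: [H⁺] = 3.0016e-03. Percent = (3.0016e-03/0.49) × 100

Percent ionization = 0.613%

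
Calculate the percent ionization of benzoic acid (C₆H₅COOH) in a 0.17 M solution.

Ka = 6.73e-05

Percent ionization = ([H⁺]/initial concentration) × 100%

Using Ka equilibrium: x² + Ka×x - Ka×C = 0. Solving: [H⁺] = 3.3490e-03. Percent = (3.3490e-03/0.17) × 100

Percent ionization = 1.97%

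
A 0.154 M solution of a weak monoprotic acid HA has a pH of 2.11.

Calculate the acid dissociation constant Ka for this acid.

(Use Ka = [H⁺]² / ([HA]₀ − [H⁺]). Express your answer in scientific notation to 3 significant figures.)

[H⁺] = 10^(−pH) = 10^(−2.11) = 7.762e-03 M. For HA ⇌ H⁺ + A⁻, Ka = [H⁺][A⁻]/[HA] = [H⁺]² / ([HA]₀ − [H⁺]) = (7.762e-03)² / (0.154 − 7.762e-03) = 4.12e-04.

K_a = 4.12e-04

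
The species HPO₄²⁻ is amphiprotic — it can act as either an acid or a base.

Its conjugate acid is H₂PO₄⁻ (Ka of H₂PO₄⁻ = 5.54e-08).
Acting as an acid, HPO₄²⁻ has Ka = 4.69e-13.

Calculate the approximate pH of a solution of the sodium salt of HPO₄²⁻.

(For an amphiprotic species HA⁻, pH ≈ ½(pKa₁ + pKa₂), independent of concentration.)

pKa₁ = -log(5.54e-08) = 7.26; pKa₂ = -log(4.69e-13) = 12.33. For an amphiprotic species, pH ≈ ½(pKa₁ + pKa₂) = ½(7.26 + 12.33) = 9.79.

pH = 9.79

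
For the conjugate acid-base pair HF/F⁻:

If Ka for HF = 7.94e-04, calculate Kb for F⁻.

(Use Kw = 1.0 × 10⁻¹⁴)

For a conjugate pair Ka × Kb = Kw, so Kb = Kw/Ka = 1.0 × 10⁻¹⁴ / 7.94e-04 = 1.26e-11.

K_b = 1.26e-11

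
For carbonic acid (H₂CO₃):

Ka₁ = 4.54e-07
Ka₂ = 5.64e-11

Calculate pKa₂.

pKa₂ = -log(Ka₂) = -log(5.64e-11) = 10.25.

pK_{a2} = 10.25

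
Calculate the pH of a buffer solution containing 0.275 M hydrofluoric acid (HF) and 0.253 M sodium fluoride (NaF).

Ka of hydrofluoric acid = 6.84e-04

pKa = -log(6.84e-04) = 3.16. pH = pKa + log([A⁻]/[HA]) = 3.16 + log(0.253/0.275)

pH = 3.13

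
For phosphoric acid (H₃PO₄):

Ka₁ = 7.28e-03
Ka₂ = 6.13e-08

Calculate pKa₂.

pKa₂ = -log(Ka₂) = -log(6.13e-08) = 7.21.

pK_{a2} = 7.21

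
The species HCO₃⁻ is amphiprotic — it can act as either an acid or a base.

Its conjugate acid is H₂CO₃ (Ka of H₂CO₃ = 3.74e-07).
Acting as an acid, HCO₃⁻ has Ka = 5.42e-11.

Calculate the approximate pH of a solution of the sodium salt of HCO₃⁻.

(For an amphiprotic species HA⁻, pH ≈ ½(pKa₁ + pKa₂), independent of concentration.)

pKa₁ = -log(3.74e-07) = 6.43; pKa₂ = -log(5.42e-11) = 10.27. For an amphiprotic species, pH ≈ ½(pKa₁ + pKa₂) = ½(6.43 + 10.27) = 8.35.

pH = 8.35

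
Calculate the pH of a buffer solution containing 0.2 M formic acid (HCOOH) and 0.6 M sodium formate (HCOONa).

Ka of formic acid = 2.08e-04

pKa = -log(2.08e-04) = 3.68. pH = pKa + log([A⁻]/[HA]) = 3.68 + log(0.6/0.2)

pH = 4.16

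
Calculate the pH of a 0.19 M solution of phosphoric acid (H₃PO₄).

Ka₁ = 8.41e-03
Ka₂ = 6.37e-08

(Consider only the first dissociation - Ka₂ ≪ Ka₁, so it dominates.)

First dissociation dominates. From Ka₁ = [H⁺][HA⁻]/[H₂A], x² + Ka₁·x − Ka₁·C = 0 with C = 0.19 M and Ka₁ = 8.41e-03. Solving: [H⁺] = (−Ka₁ + √(Ka₁² + 4·Ka₁·C)) / 2 = 3.5989e-02 M. pH = -log(3.5989e-02) = 1.44.

pH = 1.44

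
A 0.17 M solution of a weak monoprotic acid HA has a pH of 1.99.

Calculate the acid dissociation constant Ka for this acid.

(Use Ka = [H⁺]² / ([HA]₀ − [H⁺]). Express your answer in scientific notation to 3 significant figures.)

[H⁺] = 10^(−pH) = 10^(−1.99) = 1.023e-02 M. For HA ⇌ H⁺ + A⁻, Ka = [H⁺][A⁻]/[HA] = [H⁺]² / ([HA]₀ − [H⁺]) = (1.023e-02)² / (0.17 − 1.023e-02) = 6.55e-04.

K_a = 6.55e-04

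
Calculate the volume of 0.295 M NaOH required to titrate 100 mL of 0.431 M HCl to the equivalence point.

At equivalence: moles acid = moles base. moles HCl = 0.431 × 100/1000 = 0.0431 mol. V_base = moles / 0.295 × 1000 = 146.1 mL.

V_{base} = 146.1 mL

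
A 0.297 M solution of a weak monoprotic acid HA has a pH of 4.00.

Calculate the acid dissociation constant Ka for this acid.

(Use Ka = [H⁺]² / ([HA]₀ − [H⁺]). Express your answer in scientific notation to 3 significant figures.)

[H⁺] = 10^(−pH) = 10^(−4.00) = 1.000e-04 M. For HA ⇌ H⁺ + A⁻, Ka = [H⁺][A⁻]/[HA] = [H⁺]² / ([HA]₀ − [H⁺]) = (1.000e-04)² / (0.297 − 1.000e-04) = 3.37e-08.

K_a = 3.37e-08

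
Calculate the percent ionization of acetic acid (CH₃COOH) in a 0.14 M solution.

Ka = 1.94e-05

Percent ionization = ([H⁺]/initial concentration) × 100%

Using Ka equilibrium: x² + Ka×x - Ka×C = 0. Solving: [H⁺] = 1.6384e-03. Percent = (1.6384e-03/0.14) × 100

Percent ionization = 1.17%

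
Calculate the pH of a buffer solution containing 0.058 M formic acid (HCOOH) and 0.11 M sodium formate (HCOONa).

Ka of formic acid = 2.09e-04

pKa = -log(2.09e-04) = 3.68. pH = pKa + log([A⁻]/[HA]) = 3.68 + log(0.11/0.058)

pH = 3.96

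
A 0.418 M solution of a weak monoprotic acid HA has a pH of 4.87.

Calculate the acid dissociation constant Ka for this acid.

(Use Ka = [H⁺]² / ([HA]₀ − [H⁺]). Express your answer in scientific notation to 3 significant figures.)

[H⁺] = 10^(−pH) = 10^(−4.87) = 1.349e-05 M. For HA ⇌ H⁺ + A⁻, Ka = [H⁺][A⁻]/[HA] = [H⁺]² / ([HA]₀ − [H⁺]) = (1.349e-05)² / (0.418 − 1.349e-05) = 4.35e-10.

K_a = 4.35e-10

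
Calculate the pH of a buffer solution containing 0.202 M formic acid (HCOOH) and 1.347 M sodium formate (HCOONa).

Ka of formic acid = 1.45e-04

pKa = -log(1.45e-04) = 3.84. pH = pKa + log([A⁻]/[HA]) = 3.84 + log(1.347/0.202)

pH = 4.66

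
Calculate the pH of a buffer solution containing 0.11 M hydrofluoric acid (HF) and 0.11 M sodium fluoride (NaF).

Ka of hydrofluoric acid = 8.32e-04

pKa = -log(8.32e-04) = 3.08. pH = pKa + log([A⁻]/[HA]) = 3.08 + log(0.11/0.11)

pH = 3.08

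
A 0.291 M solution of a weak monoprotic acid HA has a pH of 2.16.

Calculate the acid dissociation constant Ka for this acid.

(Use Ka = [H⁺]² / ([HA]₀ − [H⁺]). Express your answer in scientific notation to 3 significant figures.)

[H⁺] = 10^(−pH) = 10^(−2.16) = 6.918e-03 M. For HA ⇌ H⁺ + A⁻, Ka = [H⁺][A⁻]/[HA] = [H⁺]² / ([HA]₀ − [H⁺]) = (6.918e-03)² / (0.291 − 6.918e-03) = 1.68e-04.

K_a = 1.68e-04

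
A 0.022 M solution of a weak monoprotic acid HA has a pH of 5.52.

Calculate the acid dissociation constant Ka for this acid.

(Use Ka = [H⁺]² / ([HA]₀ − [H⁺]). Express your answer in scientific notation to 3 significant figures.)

[H⁺] = 10^(−pH) = 10^(−5.52) = 3.020e-06 M. For HA ⇌ H⁺ + A⁻, Ka = [H⁺][A⁻]/[HA] = [H⁺]² / ([HA]₀ − [H⁺]) = (3.020e-06)² / (0.022 − 3.020e-06) = 4.15e-10.

K_a = 4.15e-10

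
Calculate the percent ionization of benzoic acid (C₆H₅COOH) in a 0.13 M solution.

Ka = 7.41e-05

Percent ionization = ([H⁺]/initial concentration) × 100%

Using Ka equilibrium: x² + Ka×x - Ka×C = 0. Solving: [H⁺] = 3.0669e-03. Percent = (3.0669e-03/0.13) × 100

Percent ionization = 2.36%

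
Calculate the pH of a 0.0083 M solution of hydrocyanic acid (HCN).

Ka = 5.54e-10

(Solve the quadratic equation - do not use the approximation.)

x² + Ka×x - Ka×C = 0. Using quadratic formula: [H⁺] = 2.1441e-06

pH = 5.67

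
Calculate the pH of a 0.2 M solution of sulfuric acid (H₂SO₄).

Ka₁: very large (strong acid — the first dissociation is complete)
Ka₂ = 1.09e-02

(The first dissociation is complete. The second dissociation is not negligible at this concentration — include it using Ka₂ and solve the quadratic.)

First dissociation is complete: [H⁺]₀ = [HSO₄⁻]₀ = C = 0.2 M. Second dissociation HSO₄⁻ ⇌ H⁺ + SO₄²⁻: let x = [SO₄²⁻]. Ka₂ = (C + x)·x / (C − x) = 1.09e-02 → x² + (C + Ka₂)·x − Ka₂·C = 0 → x² + 0.21090·x − 2.180e-03 = 0. x = (−0.21090 + √(0.21090² + 4 × 2.180e-03)) / 2 = 9.8743e-03 M. [H⁺] = C + x = 0.2 + 9.8743e-03 = 2.0987e-01 M. pH = -log(2.0987e-01) = 0.68.

pH = 0.68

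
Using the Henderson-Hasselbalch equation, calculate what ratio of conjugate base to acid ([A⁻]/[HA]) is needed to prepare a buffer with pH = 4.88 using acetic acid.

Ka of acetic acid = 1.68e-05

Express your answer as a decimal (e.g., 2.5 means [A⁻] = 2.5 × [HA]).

pKa = -log(1.68e-05) = 4.7747. pH = pKa + log([A⁻]/[HA]), so log([A⁻]/[HA]) = pH − pKa = 4.88 − 4.7747 = 0.1053. [A⁻]/[HA] = 10^(0.1053) = 1.27

[A⁻]/[HA] = 1.27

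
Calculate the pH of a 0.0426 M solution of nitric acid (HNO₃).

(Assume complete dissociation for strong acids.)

[H⁺] = 0.0426 M for strong acid. pH = -log[H⁺] = -log(0.0426)

pH = 1.37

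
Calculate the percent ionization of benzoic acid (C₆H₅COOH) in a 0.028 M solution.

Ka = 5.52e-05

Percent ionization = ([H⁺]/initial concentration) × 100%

Using Ka equilibrium: x² + Ka×x - Ka×C = 0. Solving: [H⁺] = 1.2159e-03. Percent = (1.2159e-03/0.028) × 100

Percent ionization = 4.34%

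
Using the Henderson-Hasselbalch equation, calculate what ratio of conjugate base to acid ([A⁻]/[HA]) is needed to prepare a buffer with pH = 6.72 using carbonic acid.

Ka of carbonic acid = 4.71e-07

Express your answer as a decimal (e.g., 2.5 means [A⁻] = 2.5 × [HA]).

pKa = -log(4.71e-07) = 6.3270. pH = pKa + log([A⁻]/[HA]), so log([A⁻]/[HA]) = pH − pKa = 6.72 − 6.3270 = 0.3930. [A⁻]/[HA] = 10^(0.3930) = 2.47

[A⁻]/[HA] = 2.47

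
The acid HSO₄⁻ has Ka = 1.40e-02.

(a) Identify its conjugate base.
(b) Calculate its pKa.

(a) The conjugate base is formed by removing one H⁺ from HSO₄⁻, giving SO₄²⁻. (b) pKa = -log(Ka) = -log(1.40e-02) = 1.85.

Conjugate base: SO₄²⁻; pK_a = 1.85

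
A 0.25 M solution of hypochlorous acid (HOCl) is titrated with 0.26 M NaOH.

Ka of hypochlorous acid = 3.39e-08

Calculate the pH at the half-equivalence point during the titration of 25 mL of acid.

At half-equivalence [HA] = [A⁻], so Henderson-Hasselbalch gives pH = pKa = -log(3.39e-08) = 7.47.

pH = pKa = 7.47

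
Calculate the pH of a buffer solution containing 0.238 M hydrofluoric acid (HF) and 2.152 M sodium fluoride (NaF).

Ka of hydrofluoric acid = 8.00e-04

pKa = -log(8.00e-04) = 3.10. pH = pKa + log([A⁻]/[HA]) = 3.10 + log(2.152/0.238)

pH = 4.05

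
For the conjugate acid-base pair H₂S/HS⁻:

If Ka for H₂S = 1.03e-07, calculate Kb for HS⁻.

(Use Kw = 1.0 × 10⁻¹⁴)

For a conjugate pair Ka × Kb = Kw, so Kb = Kw/Ka = 1.0 × 10⁻¹⁴ / 1.03e-07 = 9.71e-08.

K_b = 9.71e-08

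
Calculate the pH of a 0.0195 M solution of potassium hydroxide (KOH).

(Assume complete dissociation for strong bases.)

[OH⁻] = 0.0195 M for strong base. pOH = -log[OH⁻] = 1.71, pH = 14 - pOH

pH = 12.29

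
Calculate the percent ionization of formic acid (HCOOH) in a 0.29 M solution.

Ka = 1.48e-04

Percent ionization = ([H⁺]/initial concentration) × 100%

Using Ka equilibrium: x² + Ka×x - Ka×C = 0. Solving: [H⁺] = 6.4778e-03. Percent = (6.4778e-03/0.29) × 100

Percent ionization = 2.23%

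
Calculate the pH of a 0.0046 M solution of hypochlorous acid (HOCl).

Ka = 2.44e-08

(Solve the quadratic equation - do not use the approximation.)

x² + Ka×x - Ka×C = 0. Using quadratic formula: [H⁺] = 1.0582e-05

pH = 4.98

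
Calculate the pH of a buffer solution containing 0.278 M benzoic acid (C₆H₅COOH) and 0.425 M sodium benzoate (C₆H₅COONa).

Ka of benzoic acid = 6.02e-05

pKa = -log(6.02e-05) = 4.22. pH = pKa + log([A⁻]/[HA]) = 4.22 + log(0.425/0.278)

pH = 4.40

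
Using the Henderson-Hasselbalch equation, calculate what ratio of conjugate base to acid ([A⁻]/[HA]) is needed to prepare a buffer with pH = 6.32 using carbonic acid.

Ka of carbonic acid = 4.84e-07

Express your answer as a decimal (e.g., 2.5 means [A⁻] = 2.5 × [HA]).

pKa = -log(4.84e-07) = 6.3152. pH = pKa + log([A⁻]/[HA]), so log([A⁻]/[HA]) = pH − pKa = 6.32 − 6.3152 = 0.0048. [A⁻]/[HA] = 10^(0.0048) = 1.01

[A⁻]/[HA] = 1.01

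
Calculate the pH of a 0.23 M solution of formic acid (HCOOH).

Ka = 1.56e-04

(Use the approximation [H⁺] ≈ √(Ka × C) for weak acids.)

[H⁺] = √(Ka × C) = √(1.56e-04 × 0.23) = 5.9900e-03. pH = -log(5.9900e-03)

pH = 2.22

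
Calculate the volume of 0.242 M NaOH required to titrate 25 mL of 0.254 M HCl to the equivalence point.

At equivalence: moles acid = moles base. moles HCl = 0.254 × 25/1000 = 0.00635 mol. V_base = moles / 0.242 × 1000 = 26.2 mL.

V_{base} = 26.2 mL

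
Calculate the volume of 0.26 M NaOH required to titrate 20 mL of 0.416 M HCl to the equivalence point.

At equivalence: moles acid = moles base. moles HCl = 0.416 × 20/1000 = 0.00832 mol. V_base = moles / 0.26 × 1000 = 32.0 mL.

V_{base} = 32.0 mL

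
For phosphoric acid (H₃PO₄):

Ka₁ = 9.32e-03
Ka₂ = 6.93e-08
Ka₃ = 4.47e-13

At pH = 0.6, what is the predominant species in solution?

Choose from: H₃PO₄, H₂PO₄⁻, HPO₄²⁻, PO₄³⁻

pKa₁ = 2.03, pKa₂ = 7.16, pKa₃ = 12.35. For a polyprotic acid the predominant species crosses at each pKa: below pKa_n the protonated form dominates, above it the deprotonated form does. At pH = 0.6, the predominant species is H₃PO₄.

H₃PO₄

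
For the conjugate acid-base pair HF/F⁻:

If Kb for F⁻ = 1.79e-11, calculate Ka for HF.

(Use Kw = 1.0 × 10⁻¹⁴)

For a conjugate pair Ka × Kb = Kw, so Ka = Kw/Kb = 1.0 × 10⁻¹⁴ / 1.79e-11 = 5.59e-04.

K_a = 5.59e-04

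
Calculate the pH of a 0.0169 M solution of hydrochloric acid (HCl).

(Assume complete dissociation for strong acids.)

[H⁺] = 0.0169 M for strong acid. pH = -log[H⁺] = -log(0.0169)

pH = 1.77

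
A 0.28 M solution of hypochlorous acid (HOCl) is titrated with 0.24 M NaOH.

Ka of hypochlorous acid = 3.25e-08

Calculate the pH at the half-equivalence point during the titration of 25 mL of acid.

At half-equivalence [HA] = [A⁻], so Henderson-Hasselbalch gives pH = pKa = -log(3.25e-08) = 7.49.

pH = pKa = 7.49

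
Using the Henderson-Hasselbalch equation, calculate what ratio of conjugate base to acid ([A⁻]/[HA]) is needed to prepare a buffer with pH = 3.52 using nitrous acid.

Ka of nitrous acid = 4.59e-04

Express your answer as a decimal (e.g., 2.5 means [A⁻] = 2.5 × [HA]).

pKa = -log(4.59e-04) = 3.3382. pH = pKa + log([A⁻]/[HA]), so log([A⁻]/[HA]) = pH − pKa = 3.52 − 3.3382 = 0.1818. [A⁻]/[HA] = 10^(0.1818) = 1.52

[A⁻]/[HA] = 1.52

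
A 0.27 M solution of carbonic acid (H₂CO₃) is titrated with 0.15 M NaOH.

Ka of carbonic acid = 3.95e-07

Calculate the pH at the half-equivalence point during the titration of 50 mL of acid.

At half-equivalence [HA] = [A⁻], so Henderson-Hasselbalch gives pH = pKa = -log(3.95e-07) = 6.40.

pH = pKa = 6.40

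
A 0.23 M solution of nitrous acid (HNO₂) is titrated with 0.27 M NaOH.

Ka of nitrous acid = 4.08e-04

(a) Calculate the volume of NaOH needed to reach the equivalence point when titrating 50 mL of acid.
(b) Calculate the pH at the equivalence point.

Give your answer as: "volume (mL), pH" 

moles acid = 0.23 × 50/1000 = 0.0115 mol; V_base = moles/0.27 × 1000 = 42.6 mL. At equivalence only the conjugate base is present: [A⁻] = 0.0115/0.093 = 1.2420e-01 M. Kb = Kw/Ka = 2.45e-11; [OH⁻] = √(Kb × [A⁻]) = 1.7447e-06; pOH = 5.76; pH = 14 - pOH = 8.24.

V = 42.6 mL, pH = 8.24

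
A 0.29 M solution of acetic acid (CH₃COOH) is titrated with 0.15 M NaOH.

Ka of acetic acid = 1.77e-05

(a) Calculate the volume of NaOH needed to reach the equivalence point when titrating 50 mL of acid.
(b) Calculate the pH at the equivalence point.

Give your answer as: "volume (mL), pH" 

moles acid = 0.29 × 50/1000 = 0.0145 mol; V_base = moles/0.15 × 1000 = 96.7 mL. At equivalence only the conjugate base is present: [A⁻] = 0.0145/0.147 = 9.8864e-02 M. Kb = Kw/Ka = 5.65e-10; [OH⁻] = √(Kb × [A⁻]) = 7.4736e-06; pOH = 5.13; pH = 14 - pOH = 8.87.

V = 96.7 mL, pH = 8.87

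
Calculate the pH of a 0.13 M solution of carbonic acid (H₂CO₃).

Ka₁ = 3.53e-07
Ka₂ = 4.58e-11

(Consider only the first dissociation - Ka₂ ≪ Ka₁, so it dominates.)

First dissociation dominates. From Ka₁ = [H⁺][HA⁻]/[H₂A], x² + Ka₁·x − Ka₁·C = 0 with C = 0.13 M and Ka₁ = 3.53e-07. Solving: [H⁺] = (−Ka₁ + √(Ka₁² + 4·Ka₁·C)) / 2 = 2.1404e-04 M. pH = -log(2.1404e-04) = 3.67.

pH = 3.67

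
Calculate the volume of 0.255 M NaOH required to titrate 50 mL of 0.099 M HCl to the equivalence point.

At equivalence: moles acid = moles base. moles HCl = 0.099 × 50/1000 = 0.00495 mol. V_base = moles / 0.255 × 1000 = 19.4 mL.

V_{base} = 19.4 mL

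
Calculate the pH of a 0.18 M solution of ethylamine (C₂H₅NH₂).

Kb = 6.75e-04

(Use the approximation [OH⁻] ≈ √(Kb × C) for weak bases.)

[OH⁻] = √(Kb × C) = √(6.75e-04 × 0.18) = 1.1023e-02. pOH = 1.96, pH = 14 - pOH

pH = 12.04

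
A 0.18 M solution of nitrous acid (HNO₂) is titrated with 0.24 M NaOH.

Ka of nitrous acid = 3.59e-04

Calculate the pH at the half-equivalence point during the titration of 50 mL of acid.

At half-equivalence [HA] = [A⁻], so Henderson-Hasselbalch gives pH = pKa = -log(3.59e-04) = 3.44.

pH = pKa = 3.44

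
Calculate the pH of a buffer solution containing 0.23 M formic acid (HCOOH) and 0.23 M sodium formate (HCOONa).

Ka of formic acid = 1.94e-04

pKa = -log(1.94e-04) = 3.71. pH = pKa + log([A⁻]/[HA]) = 3.71 + log(0.23/0.23)

pH = 3.71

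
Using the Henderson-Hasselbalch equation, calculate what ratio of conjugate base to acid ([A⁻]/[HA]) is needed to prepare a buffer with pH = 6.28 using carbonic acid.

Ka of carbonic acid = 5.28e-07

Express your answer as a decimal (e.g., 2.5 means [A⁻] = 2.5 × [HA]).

pKa = -log(5.28e-07) = 6.2774. pH = pKa + log([A⁻]/[HA]), so log([A⁻]/[HA]) = pH − pKa = 6.28 − 6.2774 = 0.0026. [A⁻]/[HA] = 10^(0.0026) = 1.01

[A⁻]/[HA] = 1.01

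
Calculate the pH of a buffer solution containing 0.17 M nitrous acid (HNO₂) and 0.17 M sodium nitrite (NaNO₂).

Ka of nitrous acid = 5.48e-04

pKa = -log(5.48e-04) = 3.26. pH = pKa + log([A⁻]/[HA]) = 3.26 + log(0.17/0.17)

pH = 3.26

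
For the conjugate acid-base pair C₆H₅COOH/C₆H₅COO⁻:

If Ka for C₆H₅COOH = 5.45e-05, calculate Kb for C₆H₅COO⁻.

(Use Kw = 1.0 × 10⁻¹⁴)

For a conjugate pair Ka × Kb = Kw, so Kb = Kw/Ka = 1.0 × 10⁻¹⁴ / 5.45e-05 = 1.83e-10.

K_b = 1.83e-10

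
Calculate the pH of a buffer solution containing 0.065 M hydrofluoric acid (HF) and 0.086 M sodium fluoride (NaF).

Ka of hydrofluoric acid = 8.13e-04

pKa = -log(8.13e-04) = 3.09. pH = pKa + log([A⁻]/[HA]) = 3.09 + log(0.086/0.065)

pH = 3.21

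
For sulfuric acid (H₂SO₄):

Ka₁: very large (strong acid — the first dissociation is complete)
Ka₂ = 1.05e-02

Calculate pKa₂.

pKa₂ = -log(Ka₂) = -log(1.05e-02) = 1.98.

pK_{a2} = 1.98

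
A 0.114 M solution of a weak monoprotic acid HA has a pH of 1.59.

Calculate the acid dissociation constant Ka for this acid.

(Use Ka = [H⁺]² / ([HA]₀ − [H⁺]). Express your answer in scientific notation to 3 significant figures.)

[H⁺] = 10^(−pH) = 10^(−1.59) = 2.570e-02 M. For HA ⇌ H⁺ + A⁻, Ka = [H⁺][A⁻]/[HA] = [H⁺]² / ([HA]₀ − [H⁺]) = (2.570e-02)² / (0.114 − 2.570e-02) = 7.48e-03.

K_a = 7.48e-03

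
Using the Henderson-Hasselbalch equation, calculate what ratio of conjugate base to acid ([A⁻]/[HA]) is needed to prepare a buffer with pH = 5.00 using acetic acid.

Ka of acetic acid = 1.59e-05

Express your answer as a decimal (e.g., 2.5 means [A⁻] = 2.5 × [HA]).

pKa = -log(1.59e-05) = 4.7986. pH = pKa + log([A⁻]/[HA]), so log([A⁻]/[HA]) = pH − pKa = 5.00 − 4.7986 = 0.2014. [A⁻]/[HA] = 10^(0.2014) = 1.59

[A⁻]/[HA] = 1.59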